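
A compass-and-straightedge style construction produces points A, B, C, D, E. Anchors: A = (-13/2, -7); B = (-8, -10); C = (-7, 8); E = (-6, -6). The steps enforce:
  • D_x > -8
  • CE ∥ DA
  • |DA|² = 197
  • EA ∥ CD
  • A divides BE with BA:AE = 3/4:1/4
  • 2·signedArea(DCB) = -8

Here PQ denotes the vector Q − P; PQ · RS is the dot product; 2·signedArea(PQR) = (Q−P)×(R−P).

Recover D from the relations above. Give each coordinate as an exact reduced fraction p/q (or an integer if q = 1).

D = (-15/2, 7)

1. D_x = -15/2  [CE ∥ DA ∩ EA ∥ CD]
2. D_y = 7  [CE ∥ DA ∩ EA ∥ CD]
   → D = (-15/2, 7)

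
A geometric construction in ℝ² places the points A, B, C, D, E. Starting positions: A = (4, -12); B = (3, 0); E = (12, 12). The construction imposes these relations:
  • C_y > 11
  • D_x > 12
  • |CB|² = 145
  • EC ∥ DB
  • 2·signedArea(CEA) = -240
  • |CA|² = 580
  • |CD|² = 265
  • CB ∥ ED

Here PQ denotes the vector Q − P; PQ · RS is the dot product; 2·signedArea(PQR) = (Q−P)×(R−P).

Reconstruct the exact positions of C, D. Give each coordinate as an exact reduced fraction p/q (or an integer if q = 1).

1. C_x = 2  [line 24·x + -8·y + 48 = 0 ∩ |CB|² = 145]
2. C_y = 12  [line 24·x + -8·y + 48 = 0 ∩ |CB|² = 145]
   → C = (2, 12)
3. D_x = 13  [EC ∥ DB ∩ CB ∥ ED]
4. D_y = 0  [EC ∥ DB ∩ CB ∥ ED]
   → D = (13, 0)

C = (2, 12)
D = (13, 0)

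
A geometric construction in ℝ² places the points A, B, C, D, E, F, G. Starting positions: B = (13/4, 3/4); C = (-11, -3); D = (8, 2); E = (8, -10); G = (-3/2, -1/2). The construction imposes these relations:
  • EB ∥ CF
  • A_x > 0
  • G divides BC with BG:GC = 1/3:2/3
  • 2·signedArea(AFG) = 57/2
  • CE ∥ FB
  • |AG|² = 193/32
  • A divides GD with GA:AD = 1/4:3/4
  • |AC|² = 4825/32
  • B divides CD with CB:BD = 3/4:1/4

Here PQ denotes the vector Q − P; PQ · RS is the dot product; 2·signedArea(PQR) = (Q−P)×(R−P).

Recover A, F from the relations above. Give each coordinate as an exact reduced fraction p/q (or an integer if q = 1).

1. A_x = 7/8  [A divides GD with GA:AD = 1/4:3/4]
2. A_y = 1/8  [A divides GD with GA:AD = 1/4:3/4]
   → A = (7/8, 1/8)
3. F_x = -63/4  [CE ∥ FB ∩ EB ∥ CF]
4. F_y = 31/4  [CE ∥ FB ∩ EB ∥ CF]
   → F = (-63/4, 31/4)

A = (7/8, 1/8)
F = (-63/4, 31/4)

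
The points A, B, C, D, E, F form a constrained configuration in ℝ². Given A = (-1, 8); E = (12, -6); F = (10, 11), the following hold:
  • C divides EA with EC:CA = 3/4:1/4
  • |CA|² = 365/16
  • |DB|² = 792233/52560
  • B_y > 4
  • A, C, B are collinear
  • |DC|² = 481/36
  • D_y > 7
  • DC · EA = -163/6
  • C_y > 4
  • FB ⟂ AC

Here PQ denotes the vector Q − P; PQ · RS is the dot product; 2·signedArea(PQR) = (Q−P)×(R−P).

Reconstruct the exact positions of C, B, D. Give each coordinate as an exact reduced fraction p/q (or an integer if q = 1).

1. C_x = 9/4  [C divides EA with EC:CA = 3/4:1/4]
2. C_y = 9/2  [C divides EA with EC:CA = 3/4:1/4]
   → C = (9/4, 9/2)
3. B_x = 948/365  [A, C, B are collinear ∩ FB ⟂ AC]
4. B_y = 1506/365  [A, C, B are collinear ∩ FB ⟂ AC]
   → B = (948/365, 1506/365)
5. D_x = 15/4  [line 13·x + -14·y + 731/12 = 0 ∩ |DC|² = 481/36]
6. D_y = 47/6  [line 13·x + -14·y + 731/12 = 0 ∩ |DC|² = 481/36]
   → D = (15/4, 47/6)

B = (948/365, 1506/365)
C = (9/4, 9/2)
D = (15/4, 47/6)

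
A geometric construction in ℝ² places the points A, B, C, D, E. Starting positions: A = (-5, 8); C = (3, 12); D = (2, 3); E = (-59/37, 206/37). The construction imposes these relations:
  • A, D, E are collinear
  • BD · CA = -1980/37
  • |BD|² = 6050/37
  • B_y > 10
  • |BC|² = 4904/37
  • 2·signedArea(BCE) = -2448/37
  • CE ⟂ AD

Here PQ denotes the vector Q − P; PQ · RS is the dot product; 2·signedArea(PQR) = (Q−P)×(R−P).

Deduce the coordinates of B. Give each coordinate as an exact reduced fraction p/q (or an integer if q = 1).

B = (-311/37, 386/37)

1. B_x = -311/37  [2·signedArea(BCE) = -2448/37 ∩ BD · CA = -1980/37]
2. B_y = 386/37  [2·signedArea(BCE) = -2448/37 ∩ BD · CA = -1980/37]
   → B = (-311/37, 386/37)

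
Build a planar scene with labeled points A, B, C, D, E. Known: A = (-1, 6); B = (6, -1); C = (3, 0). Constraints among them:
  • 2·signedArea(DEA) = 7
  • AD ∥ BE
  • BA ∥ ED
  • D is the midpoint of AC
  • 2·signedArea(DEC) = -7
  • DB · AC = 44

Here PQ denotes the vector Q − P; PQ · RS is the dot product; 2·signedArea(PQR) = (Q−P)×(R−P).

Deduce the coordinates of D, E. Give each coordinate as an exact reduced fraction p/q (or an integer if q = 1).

D = (1, 3)
E = (8, -4)

1. D_x = 1  [D is the midpoint of AC]
2. D_y = 3  [D is the midpoint of AC]
   → D = (1, 3)
3. E_x = 8  [BA ∥ ED ∩ AD ∥ BE]
4. E_y = -4  [BA ∥ ED ∩ AD ∥ BE]
   → E = (8, -4)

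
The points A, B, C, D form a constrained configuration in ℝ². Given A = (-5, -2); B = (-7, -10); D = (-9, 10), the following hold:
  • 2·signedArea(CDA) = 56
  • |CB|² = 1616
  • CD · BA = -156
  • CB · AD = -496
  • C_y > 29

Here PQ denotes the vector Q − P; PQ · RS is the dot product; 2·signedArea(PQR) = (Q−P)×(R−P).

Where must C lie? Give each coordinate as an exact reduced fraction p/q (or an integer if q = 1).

1. C_x = -11  [CD · BA = -156 ∩ CB · AD = -496]
2. C_y = 30  [CD · BA = -156 ∩ CB · AD = -496]
   → C = (-11, 30)

C = (-11, 30)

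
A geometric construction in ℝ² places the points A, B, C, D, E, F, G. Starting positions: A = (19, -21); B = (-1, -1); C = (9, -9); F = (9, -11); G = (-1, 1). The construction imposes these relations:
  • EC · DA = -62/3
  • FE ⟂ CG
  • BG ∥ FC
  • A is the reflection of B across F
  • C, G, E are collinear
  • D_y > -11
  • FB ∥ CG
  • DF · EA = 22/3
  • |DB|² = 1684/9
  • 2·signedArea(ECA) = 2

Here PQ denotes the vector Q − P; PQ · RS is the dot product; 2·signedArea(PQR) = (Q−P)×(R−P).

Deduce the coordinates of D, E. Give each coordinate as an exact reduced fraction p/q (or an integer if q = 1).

1. E_x = 10  [C, G, E are collinear ∩ FE ⟂ CG]
2. E_y = -10  [C, G, E are collinear ∩ FE ⟂ CG]
   → E = (10, -10)
3. D_x = 9  [DF · EA = 22/3 ∩ EC · DA = -62/3]
4. D_y = -31/3  [DF · EA = 22/3 ∩ EC · DA = -62/3]
   → D = (9, -31/3)

D = (9, -31/3)
E = (10, -10)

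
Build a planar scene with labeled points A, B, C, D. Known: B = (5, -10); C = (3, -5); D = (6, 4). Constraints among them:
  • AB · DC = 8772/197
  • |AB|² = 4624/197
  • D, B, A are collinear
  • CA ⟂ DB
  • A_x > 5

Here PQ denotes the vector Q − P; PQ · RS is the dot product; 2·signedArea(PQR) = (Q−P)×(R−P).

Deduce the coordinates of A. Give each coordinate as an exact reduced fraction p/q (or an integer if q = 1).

A = (1053/197, -1018/197)

1. A_x = 1053/197  [D, B, A are collinear ∩ CA ⟂ DB]
2. A_y = -1018/197  [D, B, A are collinear ∩ CA ⟂ DB]
   → A = (1053/197, -1018/197)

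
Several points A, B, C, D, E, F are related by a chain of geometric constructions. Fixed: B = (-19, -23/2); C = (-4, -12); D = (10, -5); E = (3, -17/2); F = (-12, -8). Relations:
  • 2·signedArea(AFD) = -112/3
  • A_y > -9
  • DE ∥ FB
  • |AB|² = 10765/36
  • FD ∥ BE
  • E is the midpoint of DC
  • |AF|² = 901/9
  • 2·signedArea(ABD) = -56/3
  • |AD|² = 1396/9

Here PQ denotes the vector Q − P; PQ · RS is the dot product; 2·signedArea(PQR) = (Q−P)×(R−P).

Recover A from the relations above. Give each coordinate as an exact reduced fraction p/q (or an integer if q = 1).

A = (-2, -25/3)

1. A_x = -2  [2·signedArea(AFD) = -112/3 ∩ 2·signedArea(ABD) = -56/3]
2. A_y = -25/3  [2·signedArea(AFD) = -112/3 ∩ 2·signedArea(ABD) = -56/3]
   → A = (-2, -25/3)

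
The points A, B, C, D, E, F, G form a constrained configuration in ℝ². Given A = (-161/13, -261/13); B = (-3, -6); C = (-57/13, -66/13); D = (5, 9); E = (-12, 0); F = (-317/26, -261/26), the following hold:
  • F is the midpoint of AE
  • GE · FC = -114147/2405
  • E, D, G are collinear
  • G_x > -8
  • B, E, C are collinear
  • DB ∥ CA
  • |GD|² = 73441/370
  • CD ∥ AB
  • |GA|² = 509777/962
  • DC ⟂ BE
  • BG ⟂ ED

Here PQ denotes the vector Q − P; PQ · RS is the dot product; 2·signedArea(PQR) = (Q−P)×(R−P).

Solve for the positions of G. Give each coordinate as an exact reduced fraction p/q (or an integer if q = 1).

1. G_x = -2757/370  [E, D, G are collinear ∩ BG ⟂ ED]
2. G_y = 891/370  [E, D, G are collinear ∩ BG ⟂ ED]
   → G = (-2757/370, 891/370)

G = (-2757/370, 891/370)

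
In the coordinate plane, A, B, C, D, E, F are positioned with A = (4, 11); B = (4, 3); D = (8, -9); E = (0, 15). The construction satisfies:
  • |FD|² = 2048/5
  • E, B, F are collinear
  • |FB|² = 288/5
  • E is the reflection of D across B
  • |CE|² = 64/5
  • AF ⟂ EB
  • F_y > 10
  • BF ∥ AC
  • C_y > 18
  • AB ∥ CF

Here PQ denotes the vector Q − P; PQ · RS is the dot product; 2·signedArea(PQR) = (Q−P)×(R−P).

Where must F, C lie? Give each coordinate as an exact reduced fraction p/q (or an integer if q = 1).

C = (8/5, 91/5)
F = (8/5, 51/5)

1. F_x = 8/5  [E, B, F are collinear ∩ AF ⟂ EB]
2. F_y = 51/5  [E, B, F are collinear ∩ AF ⟂ EB]
   → F = (8/5, 51/5)
3. C_x = 8/5  [AB ∥ CF ∩ BF ∥ AC]
4. C_y = 91/5  [AB ∥ CF ∩ BF ∥ AC]
   → C = (8/5, 91/5)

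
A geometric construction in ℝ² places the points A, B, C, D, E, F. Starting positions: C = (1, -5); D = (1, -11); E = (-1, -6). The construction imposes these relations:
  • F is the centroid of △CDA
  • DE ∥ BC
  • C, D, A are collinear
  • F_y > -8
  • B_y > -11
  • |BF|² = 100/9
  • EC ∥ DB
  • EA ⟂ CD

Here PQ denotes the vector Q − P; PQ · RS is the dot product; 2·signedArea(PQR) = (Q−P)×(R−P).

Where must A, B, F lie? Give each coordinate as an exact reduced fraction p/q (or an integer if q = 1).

1. A_x = 1  [C, D, A are collinear ∩ EA ⟂ CD]
2. A_y = -6  [C, D, A are collinear ∩ EA ⟂ CD]
   → A = (1, -6)
3. B_x = 3  [DE ∥ BC ∩ EC ∥ DB]
4. B_y = -10  [DE ∥ BC ∩ EC ∥ DB]
   → B = (3, -10)
5. F_x = 1  [F is the centroid of △CDA]
6. F_y = -22/3  [F is the centroid of △CDA]
   → F = (1, -22/3)

A = (1, -6)
B = (3, -10)
F = (1, -22/3)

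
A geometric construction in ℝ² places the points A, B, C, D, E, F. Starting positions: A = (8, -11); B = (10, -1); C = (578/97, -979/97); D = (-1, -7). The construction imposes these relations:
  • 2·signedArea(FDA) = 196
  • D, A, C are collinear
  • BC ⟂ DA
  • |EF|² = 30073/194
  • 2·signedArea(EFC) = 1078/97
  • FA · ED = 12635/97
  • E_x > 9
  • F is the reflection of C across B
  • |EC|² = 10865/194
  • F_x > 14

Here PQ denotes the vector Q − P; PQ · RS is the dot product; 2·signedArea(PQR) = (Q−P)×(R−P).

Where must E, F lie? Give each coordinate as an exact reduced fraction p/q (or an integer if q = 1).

E = (19/2, -7/2)
F = (1362/97, 785/97)

1. F_x = 1362/97  [F is the reflection of C across B]
2. F_y = 785/97  [F is the reflection of C across B]
   → F = (1362/97, 785/97)
3. E_x = 19/2  [2·signedArea(EFC) = 1078/97 ∩ FA · ED = 12635/97]
4. E_y = -7/2  [2·signedArea(EFC) = 1078/97 ∩ FA · ED = 12635/97]
   → E = (19/2, -7/2)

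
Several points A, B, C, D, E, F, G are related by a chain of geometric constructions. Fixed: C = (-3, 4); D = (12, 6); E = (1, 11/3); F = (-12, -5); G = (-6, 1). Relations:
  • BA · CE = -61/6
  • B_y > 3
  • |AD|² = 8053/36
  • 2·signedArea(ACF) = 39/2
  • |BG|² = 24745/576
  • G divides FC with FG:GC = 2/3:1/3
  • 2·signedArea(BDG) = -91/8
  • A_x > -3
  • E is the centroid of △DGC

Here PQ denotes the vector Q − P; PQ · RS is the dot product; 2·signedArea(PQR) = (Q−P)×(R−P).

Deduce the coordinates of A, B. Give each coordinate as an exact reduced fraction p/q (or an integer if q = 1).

1. B_x = 1/8  [line 5·x + -18·y + 475/8 = 0 ∩ |BG|² = 24745/576]
2. B_y = 10/3  [line 5·x + -18·y + 475/8 = 0 ∩ |BG|² = 24745/576]
   → B = (1/8, 10/3)
3. A_x = -5/2  [2·signedArea(ACF) = 39/2 ∩ BA · CE = -61/6]
4. A_y = 7/3  [2·signedArea(ACF) = 39/2 ∩ BA · CE = -61/6]
   → A = (-5/2, 7/3)

A = (-5/2, 7/3)
B = (1/8, 10/3)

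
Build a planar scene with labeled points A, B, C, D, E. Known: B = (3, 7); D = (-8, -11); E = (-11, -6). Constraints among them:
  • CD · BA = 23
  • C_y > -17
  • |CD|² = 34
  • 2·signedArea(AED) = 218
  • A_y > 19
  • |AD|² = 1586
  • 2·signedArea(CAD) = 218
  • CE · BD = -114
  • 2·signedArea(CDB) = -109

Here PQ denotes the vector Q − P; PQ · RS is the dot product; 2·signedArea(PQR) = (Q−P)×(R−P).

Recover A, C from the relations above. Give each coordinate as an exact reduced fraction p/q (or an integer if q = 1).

A = (17, 20)
C = (-5, -16)

1. A_x = 17  [line 5·x + 3·y + -145 = 0 ∩ |AD|² = 1586]
2. A_y = 20  [line 5·x + 3·y + -145 = 0 ∩ |AD|² = 1586]
   → A = (17, 20)
3. C_x = -5  [CE · BD = -114 ∩ 2·signedArea(CAD) = 218]
4. C_y = -16  [CE · BD = -114 ∩ 2·signedArea(CAD) = 218]
   → C = (-5, -16)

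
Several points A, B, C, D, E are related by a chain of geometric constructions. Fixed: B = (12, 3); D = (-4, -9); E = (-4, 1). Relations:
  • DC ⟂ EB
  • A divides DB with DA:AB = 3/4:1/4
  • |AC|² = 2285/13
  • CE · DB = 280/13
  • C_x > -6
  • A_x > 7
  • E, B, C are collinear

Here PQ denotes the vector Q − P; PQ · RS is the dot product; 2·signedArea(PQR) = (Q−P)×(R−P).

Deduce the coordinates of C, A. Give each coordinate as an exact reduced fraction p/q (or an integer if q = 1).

A = (8, 0)
C = (-68/13, 11/13)

1. C_x = -68/13  [E, B, C are collinear ∩ DC ⟂ EB]
2. C_y = 11/13  [E, B, C are collinear ∩ DC ⟂ EB]
   → C = (-68/13, 11/13)
3. A_x = 8  [A divides DB with DA:AB = 3/4:1/4]
4. A_y = 0  [A divides DB with DA:AB = 3/4:1/4]
   → A = (8, 0)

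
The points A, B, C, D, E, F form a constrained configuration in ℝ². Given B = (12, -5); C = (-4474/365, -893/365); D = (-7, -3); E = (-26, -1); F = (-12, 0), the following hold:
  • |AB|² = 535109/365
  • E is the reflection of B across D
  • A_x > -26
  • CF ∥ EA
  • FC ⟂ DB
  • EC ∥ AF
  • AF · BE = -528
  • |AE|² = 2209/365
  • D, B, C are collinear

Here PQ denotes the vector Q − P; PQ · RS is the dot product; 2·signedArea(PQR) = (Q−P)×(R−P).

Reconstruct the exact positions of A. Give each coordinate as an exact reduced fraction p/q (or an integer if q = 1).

A = (-9396/365, 528/365)

1. A_x = -9396/365  [EC ∥ AF ∩ CF ∥ EA]
2. A_y = 528/365  [EC ∥ AF ∩ CF ∥ EA]
   → A = (-9396/365, 528/365)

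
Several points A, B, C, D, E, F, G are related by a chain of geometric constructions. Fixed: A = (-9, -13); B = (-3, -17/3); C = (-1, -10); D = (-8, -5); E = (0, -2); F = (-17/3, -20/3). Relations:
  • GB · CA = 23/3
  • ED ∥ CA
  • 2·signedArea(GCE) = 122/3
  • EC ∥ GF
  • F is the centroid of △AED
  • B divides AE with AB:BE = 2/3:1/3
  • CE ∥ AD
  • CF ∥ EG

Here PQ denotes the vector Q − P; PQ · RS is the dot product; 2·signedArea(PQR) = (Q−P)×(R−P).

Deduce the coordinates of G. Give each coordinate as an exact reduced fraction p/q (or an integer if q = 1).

G = (-14/3, 4/3)

1. G_x = -14/3  [EC ∥ GF ∩ CF ∥ EG]
2. G_y = 4/3  [EC ∥ GF ∩ CF ∥ EG]
   → G = (-14/3, 4/3)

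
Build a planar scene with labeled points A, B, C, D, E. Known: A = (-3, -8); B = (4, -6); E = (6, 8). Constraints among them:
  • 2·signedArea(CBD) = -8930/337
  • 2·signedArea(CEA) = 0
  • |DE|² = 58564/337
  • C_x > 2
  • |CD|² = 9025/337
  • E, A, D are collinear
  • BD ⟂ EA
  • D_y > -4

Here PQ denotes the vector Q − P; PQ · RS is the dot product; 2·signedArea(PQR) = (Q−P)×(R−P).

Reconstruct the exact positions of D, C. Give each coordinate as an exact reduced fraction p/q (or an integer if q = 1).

1. D_x = -156/337  [E, A, D are collinear ∩ BD ⟂ EA]
2. D_y = -1176/337  [E, A, D are collinear ∩ BD ⟂ EA]
   → D = (-156/337, -1176/337)
3. C_x = 699/337  [2·signedArea(CEA) = 0 ∩ 2·signedArea(CBD) = -8930/337]
4. C_y = 344/337  [2·signedArea(CEA) = 0 ∩ 2·signedArea(CBD) = -8930/337]
   → C = (699/337, 344/337)

C = (699/337, 344/337)
D = (-156/337, -1176/337)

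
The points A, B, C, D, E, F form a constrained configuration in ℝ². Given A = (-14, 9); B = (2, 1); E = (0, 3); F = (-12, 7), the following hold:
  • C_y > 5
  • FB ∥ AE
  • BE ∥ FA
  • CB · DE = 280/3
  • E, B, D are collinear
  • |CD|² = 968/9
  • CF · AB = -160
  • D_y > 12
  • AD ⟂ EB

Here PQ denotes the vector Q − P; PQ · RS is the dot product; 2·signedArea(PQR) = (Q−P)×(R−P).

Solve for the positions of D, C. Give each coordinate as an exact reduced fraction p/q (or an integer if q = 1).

C = (-8/3, 17/3)
D = (-10, 13)

1. D_x = -10  [E, B, D are collinear ∩ AD ⟂ EB]
2. D_y = 13  [E, B, D are collinear ∩ AD ⟂ EB]
   → D = (-10, 13)
3. C_x = -8/3  [CF · AB = -160 ∩ CB · DE = 280/3]
4. C_y = 17/3  [CF · AB = -160 ∩ CB · DE = 280/3]
   → C = (-8/3, 17/3)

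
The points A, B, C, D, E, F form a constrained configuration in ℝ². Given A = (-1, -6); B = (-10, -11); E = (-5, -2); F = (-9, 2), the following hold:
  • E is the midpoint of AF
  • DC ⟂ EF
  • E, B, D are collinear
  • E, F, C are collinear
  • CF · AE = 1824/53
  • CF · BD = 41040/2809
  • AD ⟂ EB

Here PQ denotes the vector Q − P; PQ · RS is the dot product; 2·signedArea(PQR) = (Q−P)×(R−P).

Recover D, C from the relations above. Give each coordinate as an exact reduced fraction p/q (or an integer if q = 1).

1. D_x = -305/53  [E, B, D are collinear ∩ AD ⟂ EB]
2. D_y = -178/53  [E, B, D are collinear ∩ AD ⟂ EB]
   → D = (-305/53, -178/53)
3. C_x = -249/53  [E, F, C are collinear ∩ DC ⟂ EF]
4. C_y = -122/53  [E, F, C are collinear ∩ DC ⟂ EF]
   → C = (-249/53, -122/53)

C = (-249/53, -122/53)
D = (-305/53, -178/53)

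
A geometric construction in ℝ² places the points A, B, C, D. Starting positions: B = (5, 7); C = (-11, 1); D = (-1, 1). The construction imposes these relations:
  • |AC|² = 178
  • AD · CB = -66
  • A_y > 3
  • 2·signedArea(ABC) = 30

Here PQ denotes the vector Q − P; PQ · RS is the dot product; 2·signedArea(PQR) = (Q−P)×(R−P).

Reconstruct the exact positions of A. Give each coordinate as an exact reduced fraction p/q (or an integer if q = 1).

A = (2, 4)

1. A_x = 2  [2·signedArea(ABC) = 30 ∩ AD · CB = -66]
2. A_y = 4  [2·signedArea(ABC) = 30 ∩ AD · CB = -66]
   → A = (2, 4)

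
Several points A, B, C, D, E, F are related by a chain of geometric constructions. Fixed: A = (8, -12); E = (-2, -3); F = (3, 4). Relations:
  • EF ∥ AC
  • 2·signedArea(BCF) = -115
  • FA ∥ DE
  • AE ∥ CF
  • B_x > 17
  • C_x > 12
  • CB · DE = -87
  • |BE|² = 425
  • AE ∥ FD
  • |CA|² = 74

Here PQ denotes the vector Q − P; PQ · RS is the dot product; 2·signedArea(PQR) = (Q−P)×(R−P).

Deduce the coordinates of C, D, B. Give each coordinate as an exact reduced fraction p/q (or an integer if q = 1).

1. C_x = 13  [AE ∥ CF ∩ EF ∥ AC]
2. C_y = -5  [AE ∥ CF ∩ EF ∥ AC]
   → C = (13, -5)
3. D_x = -7  [FA ∥ DE ∩ AE ∥ FD]
4. D_y = 13  [FA ∥ DE ∩ AE ∥ FD]
   → D = (-7, 13)
5. B_x = 18  [2·signedArea(BCF) = -115 ∩ CB · DE = -87]
6. B_y = 2  [2·signedArea(BCF) = -115 ∩ CB · DE = -87]
   → B = (18, 2)

B = (18, 2)
C = (13, -5)
D = (-7, 13)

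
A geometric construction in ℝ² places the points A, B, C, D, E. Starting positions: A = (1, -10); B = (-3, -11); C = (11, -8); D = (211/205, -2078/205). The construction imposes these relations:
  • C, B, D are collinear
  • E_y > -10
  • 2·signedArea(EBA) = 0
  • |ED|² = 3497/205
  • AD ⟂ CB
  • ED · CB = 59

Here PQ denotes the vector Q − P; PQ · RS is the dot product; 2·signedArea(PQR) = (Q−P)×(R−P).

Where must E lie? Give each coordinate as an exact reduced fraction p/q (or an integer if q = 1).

E = (5, -9)

1. E_x = 5  [2·signedArea(EBA) = 0 ∩ ED · CB = 59]
2. E_y = -9  [2·signedArea(EBA) = 0 ∩ ED · CB = 59]
   → E = (5, -9)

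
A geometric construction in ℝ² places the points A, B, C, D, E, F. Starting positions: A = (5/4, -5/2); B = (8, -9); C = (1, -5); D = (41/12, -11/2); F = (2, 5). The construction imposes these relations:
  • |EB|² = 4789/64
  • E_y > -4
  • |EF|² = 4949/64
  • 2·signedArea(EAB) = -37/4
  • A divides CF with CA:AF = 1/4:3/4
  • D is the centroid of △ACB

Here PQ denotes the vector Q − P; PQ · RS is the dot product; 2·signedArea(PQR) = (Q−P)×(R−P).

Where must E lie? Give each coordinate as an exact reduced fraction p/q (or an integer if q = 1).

E = (9/8, -15/4)

1. E_x = 9/8  [line 13/2·x + 27/4·y + 18 = 0 ∩ |EB|² = 4789/64]
2. E_y = -15/4  [line 13/2·x + 27/4·y + 18 = 0 ∩ |EB|² = 4789/64]
   → E = (9/8, -15/4)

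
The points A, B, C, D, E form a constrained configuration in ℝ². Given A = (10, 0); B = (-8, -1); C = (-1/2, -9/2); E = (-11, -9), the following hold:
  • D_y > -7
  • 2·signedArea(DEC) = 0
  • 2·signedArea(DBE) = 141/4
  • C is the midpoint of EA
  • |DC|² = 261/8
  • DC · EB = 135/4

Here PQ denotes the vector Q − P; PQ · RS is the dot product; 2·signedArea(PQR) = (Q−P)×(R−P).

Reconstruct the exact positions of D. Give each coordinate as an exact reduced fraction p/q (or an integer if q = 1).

1. D_x = -23/4  [2·signedArea(DEC) = 0 ∩ DC · EB = 135/4]
2. D_y = -27/4  [2·signedArea(DEC) = 0 ∩ DC · EB = 135/4]
   → D = (-23/4, -27/4)

D = (-23/4, -27/4)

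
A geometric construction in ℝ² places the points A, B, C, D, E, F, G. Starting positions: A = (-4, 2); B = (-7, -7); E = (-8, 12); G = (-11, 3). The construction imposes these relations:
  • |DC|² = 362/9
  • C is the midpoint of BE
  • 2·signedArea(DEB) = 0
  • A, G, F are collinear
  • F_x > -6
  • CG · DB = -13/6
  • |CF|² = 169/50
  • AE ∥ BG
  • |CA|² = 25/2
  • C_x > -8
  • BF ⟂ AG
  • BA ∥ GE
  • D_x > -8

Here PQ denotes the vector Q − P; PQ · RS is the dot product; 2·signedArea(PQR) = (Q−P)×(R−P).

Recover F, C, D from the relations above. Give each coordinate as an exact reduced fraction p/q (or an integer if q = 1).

C = (-15/2, 5/2)
D = (-43/6, -23/6)
F = (-142/25, 56/25)

1. F_x = -142/25  [A, G, F are collinear ∩ BF ⟂ AG]
2. F_y = 56/25  [A, G, F are collinear ∩ BF ⟂ AG]
   → F = (-142/25, 56/25)
3. C_x = -15/2  [C is the midpoint of BE]
4. C_y = 5/2  [C is the midpoint of BE]
   → C = (-15/2, 5/2)
5. D_x = -43/6  [2·signedArea(DEB) = 0 ∩ CG · DB = -13/6]
6. D_y = -23/6  [2·signedArea(DEB) = 0 ∩ CG · DB = -13/6]
   → D = (-43/6, -23/6)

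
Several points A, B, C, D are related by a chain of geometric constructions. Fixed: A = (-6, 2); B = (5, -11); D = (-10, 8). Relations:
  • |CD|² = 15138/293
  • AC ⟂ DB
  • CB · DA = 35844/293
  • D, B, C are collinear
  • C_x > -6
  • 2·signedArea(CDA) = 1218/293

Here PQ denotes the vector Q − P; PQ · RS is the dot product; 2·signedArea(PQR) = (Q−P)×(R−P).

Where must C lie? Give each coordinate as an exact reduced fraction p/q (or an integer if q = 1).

1. C_x = -1625/293  [D, B, C are collinear ∩ AC ⟂ DB]
2. C_y = 691/293  [D, B, C are collinear ∩ AC ⟂ DB]
   → C = (-1625/293, 691/293)

C = (-1625/293, 691/293)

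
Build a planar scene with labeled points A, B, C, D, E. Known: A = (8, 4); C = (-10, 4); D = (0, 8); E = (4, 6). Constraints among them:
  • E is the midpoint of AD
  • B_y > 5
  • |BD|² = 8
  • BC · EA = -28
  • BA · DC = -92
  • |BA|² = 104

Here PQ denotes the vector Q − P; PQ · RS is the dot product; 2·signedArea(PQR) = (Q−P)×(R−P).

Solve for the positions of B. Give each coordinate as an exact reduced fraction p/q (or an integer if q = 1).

B = (-2, 6)

1. B_x = -2  [BC · EA = -28 ∩ BA · DC = -92]
2. B_y = 6  [BC · EA = -28 ∩ BA · DC = -92]
   → B = (-2, 6)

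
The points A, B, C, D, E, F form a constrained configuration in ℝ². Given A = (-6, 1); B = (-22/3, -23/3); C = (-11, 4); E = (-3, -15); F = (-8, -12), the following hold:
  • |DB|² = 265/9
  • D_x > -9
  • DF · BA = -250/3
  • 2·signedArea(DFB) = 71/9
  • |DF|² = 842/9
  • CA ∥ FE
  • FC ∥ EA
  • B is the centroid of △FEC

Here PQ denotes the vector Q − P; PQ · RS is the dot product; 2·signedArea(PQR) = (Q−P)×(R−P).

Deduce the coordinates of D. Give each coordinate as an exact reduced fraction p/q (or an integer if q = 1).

1. D_x = -25/3  [DF · BA = -250/3 ∩ 2·signedArea(DFB) = 71/9]
2. D_y = -7/3  [DF · BA = -250/3 ∩ 2·signedArea(DFB) = 71/9]
   → D = (-25/3, -7/3)

D = (-25/3, -7/3)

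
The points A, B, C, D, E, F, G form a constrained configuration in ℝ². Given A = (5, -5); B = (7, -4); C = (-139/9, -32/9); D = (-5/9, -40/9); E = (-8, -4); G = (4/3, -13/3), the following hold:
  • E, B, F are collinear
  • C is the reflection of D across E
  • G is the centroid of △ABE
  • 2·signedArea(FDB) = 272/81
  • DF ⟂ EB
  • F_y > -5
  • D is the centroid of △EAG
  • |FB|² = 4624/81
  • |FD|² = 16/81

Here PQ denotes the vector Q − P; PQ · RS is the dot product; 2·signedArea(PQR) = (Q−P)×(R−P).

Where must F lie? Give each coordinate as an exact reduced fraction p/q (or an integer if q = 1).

F = (-5/9, -4)

1. F_x = -5/9  [E, B, F are collinear ∩ DF ⟂ EB]
2. F_y = -4  [E, B, F are collinear ∩ DF ⟂ EB]
   → F = (-5/9, -4)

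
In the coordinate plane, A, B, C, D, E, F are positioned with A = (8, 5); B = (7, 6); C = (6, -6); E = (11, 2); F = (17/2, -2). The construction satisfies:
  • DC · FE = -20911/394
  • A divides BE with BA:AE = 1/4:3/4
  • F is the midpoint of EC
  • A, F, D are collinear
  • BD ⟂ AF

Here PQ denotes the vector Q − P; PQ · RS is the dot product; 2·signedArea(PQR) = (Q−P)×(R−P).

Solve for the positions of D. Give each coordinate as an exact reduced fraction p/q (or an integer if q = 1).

D = (1561/197, 1195/197)

1. D_x = 1561/197  [A, F, D are collinear ∩ BD ⟂ AF]
2. D_y = 1195/197  [A, F, D are collinear ∩ BD ⟂ AF]
   → D = (1561/197, 1195/197)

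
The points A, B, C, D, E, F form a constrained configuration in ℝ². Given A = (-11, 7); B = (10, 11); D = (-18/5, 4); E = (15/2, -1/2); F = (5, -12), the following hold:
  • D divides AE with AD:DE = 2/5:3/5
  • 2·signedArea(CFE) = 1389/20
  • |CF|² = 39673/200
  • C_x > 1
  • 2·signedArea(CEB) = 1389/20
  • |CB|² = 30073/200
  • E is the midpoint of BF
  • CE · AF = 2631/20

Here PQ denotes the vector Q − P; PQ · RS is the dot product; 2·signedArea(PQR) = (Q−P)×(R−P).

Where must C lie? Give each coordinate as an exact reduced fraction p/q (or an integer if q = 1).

1. C_x = 39/20  [2·signedArea(CEB) = 1389/20 ∩ CE · AF = 2631/20]
2. C_y = 7/4  [2·signedArea(CEB) = 1389/20 ∩ CE · AF = 2631/20]
   → C = (39/20, 7/4)

C = (39/20, 7/4)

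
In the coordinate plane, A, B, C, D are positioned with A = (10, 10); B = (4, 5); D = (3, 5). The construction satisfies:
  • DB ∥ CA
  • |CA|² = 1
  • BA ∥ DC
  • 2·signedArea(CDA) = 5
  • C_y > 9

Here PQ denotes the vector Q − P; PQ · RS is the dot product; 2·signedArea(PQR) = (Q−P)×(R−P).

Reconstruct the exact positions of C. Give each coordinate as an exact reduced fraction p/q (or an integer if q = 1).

1. C_x = 9  [DB ∥ CA ∩ BA ∥ DC]
2. C_y = 10  [DB ∥ CA ∩ BA ∥ DC]
   → C = (9, 10)

C = (9, 10)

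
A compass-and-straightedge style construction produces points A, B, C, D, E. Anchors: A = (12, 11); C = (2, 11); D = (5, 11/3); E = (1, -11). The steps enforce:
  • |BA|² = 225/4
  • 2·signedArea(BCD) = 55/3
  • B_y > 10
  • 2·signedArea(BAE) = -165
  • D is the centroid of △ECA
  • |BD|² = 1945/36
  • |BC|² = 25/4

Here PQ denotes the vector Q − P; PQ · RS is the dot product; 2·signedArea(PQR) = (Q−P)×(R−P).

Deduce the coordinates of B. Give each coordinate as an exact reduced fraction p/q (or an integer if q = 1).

1. B_x = 9/2  [2·signedArea(BCD) = 55/3 ∩ 2·signedArea(BAE) = -165]
2. B_y = 11  [2·signedArea(BCD) = 55/3 ∩ 2·signedArea(BAE) = -165]
   → B = (9/2, 11)

B = (9/2, 11)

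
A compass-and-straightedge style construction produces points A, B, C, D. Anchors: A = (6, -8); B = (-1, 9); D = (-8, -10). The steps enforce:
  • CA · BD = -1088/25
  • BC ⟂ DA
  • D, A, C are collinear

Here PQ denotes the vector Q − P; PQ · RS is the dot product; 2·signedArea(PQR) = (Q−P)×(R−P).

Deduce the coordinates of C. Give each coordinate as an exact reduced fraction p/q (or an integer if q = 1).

C = (38/25, -216/25)

1. C_x = 38/25  [D, A, C are collinear ∩ BC ⟂ DA]
2. C_y = -216/25  [D, A, C are collinear ∩ BC ⟂ DA]
   → C = (38/25, -216/25)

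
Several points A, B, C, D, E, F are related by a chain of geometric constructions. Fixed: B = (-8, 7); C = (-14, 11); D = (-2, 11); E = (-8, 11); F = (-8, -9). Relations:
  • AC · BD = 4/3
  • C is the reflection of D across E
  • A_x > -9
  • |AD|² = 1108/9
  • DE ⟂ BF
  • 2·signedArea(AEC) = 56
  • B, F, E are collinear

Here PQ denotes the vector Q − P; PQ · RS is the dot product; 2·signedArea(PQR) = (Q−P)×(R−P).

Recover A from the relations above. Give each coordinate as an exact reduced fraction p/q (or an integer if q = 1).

1. A_x = -8  [AC · BD = 4/3 ∩ 2·signedArea(AEC) = 56]
2. A_y = 5/3  [AC · BD = 4/3 ∩ 2·signedArea(AEC) = 56]
   → A = (-8, 5/3)

A = (-8, 5/3)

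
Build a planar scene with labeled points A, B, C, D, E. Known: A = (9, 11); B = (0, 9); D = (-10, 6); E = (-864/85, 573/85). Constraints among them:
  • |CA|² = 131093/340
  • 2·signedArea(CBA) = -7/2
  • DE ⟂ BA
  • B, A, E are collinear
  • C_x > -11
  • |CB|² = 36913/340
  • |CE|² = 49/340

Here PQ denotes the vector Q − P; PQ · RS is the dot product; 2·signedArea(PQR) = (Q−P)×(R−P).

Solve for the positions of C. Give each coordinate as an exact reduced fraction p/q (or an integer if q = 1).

C = (-857/85, 1083/170)

1. C_x = -857/85  [line -2·x + 9·y + -155/2 = 0 ∩ |CE|² = 49/340]
2. C_y = 1083/170  [line -2·x + 9·y + -155/2 = 0 ∩ |CE|² = 49/340]
   → C = (-857/85, 1083/170)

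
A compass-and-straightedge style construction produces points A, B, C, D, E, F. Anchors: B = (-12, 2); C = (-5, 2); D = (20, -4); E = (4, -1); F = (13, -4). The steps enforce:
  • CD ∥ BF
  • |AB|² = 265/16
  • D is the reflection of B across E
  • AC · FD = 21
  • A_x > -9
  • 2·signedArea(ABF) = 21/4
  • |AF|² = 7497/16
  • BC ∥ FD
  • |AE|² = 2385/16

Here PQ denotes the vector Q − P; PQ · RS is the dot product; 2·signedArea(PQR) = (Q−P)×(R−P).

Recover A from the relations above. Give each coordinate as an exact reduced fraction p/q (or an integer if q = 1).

1. A_x = -8  [2·signedArea(ABF) = 21/4 ∩ AC · FD = 21]
2. A_y = 5/4  [2·signedArea(ABF) = 21/4 ∩ AC · FD = 21]
   → A = (-8, 5/4)

A = (-8, 5/4)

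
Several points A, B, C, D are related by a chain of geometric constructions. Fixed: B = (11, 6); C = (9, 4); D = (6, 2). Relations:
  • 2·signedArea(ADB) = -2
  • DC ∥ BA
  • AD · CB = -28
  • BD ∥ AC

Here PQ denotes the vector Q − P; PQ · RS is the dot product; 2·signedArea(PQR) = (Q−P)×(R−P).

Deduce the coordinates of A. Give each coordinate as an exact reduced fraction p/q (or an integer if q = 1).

A = (14, 8)

1. A_x = 14  [BD ∥ AC ∩ DC ∥ BA]
2. A_y = 8  [BD ∥ AC ∩ DC ∥ BA]
   → A = (14, 8)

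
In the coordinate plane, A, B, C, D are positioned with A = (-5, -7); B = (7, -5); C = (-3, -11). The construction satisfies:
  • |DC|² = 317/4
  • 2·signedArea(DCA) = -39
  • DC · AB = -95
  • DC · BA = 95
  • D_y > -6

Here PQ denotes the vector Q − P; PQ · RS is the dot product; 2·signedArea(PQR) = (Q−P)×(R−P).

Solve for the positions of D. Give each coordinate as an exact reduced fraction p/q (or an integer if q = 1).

1. D_x = 4  [2·signedArea(DCA) = -39 ∩ DC · AB = -95]
2. D_y = -11/2  [2·signedArea(DCA) = -39 ∩ DC · AB = -95]
   → D = (4, -11/2)

D = (4, -11/2)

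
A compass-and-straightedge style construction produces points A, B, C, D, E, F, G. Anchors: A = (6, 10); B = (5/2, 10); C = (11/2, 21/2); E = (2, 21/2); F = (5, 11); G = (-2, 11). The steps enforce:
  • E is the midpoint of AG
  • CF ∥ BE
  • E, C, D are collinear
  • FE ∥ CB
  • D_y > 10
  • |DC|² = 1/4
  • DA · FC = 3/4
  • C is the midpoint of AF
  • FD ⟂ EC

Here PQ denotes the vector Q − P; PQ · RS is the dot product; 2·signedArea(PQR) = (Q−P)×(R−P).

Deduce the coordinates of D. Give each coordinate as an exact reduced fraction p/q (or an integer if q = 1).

1. D_x = 5  [E, C, D are collinear ∩ FD ⟂ EC]
2. D_y = 21/2  [E, C, D are collinear ∩ FD ⟂ EC]
   → D = (5, 21/2)

D = (5, 21/2)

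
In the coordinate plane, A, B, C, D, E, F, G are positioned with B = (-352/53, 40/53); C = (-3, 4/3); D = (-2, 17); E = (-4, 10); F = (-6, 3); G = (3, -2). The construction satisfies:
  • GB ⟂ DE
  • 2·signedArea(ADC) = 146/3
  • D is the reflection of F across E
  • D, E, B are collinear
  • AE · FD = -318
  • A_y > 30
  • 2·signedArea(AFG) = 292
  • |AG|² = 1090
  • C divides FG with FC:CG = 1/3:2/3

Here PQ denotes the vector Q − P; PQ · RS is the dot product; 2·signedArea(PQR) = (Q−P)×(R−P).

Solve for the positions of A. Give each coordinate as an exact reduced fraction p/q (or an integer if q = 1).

A = (2, 31)

1. A_x = 2  [2·signedArea(AFG) = 292 ∩ 2·signedArea(ADC) = 146/3]
2. A_y = 31  [2·signedArea(AFG) = 292 ∩ 2·signedArea(ADC) = 146/3]
   → A = (2, 31)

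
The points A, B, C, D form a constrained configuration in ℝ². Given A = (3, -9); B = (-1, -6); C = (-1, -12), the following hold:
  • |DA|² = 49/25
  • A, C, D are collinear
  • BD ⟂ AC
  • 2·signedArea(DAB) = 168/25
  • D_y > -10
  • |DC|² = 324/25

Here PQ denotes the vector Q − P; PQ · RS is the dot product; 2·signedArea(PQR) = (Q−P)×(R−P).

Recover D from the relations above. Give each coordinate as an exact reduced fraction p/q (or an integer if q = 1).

1. D_x = 47/25  [A, C, D are collinear ∩ BD ⟂ AC]
2. D_y = -246/25  [A, C, D are collinear ∩ BD ⟂ AC]
   → D = (47/25, -246/25)

D = (47/25, -246/25)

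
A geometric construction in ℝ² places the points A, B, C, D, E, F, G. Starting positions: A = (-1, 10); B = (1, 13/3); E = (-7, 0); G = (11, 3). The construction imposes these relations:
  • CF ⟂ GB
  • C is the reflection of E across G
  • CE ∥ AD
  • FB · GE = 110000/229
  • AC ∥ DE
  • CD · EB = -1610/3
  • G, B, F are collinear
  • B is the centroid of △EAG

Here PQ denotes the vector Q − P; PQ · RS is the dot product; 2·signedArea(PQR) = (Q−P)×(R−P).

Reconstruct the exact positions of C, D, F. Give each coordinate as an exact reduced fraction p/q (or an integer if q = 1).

C = (29, 6)
D = (-37, 4)
F = (6479/229, 159/229)

1. C_x = 29  [C is the reflection of E across G]
2. C_y = 6  [C is the reflection of E across G]
   → C = (29, 6)
3. D_x = -37  [AC ∥ DE ∩ CE ∥ AD]
4. D_y = 4  [AC ∥ DE ∩ CE ∥ AD]
   → D = (-37, 4)
5. F_x = 6479/229  [G, B, F are collinear ∩ CF ⟂ GB]
6. F_y = 159/229  [G, B, F are collinear ∩ CF ⟂ GB]
   → F = (6479/229, 159/229)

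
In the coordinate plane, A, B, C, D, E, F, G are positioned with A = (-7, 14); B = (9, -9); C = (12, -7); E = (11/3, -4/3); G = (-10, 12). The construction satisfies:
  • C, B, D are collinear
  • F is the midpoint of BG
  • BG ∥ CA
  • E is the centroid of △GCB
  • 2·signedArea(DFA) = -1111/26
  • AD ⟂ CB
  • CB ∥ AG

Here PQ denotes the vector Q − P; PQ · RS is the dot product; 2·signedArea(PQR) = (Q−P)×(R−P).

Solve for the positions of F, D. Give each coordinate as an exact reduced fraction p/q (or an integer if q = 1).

D = (111/13, -121/13)
F = (-1/2, 3/2)

1. F_x = -1/2  [F is the midpoint of BG]
2. F_y = 3/2  [F is the midpoint of BG]
   → F = (-1/2, 3/2)
3. D_x = 111/13  [C, B, D are collinear ∩ AD ⟂ CB]
4. D_y = -121/13  [C, B, D are collinear ∩ AD ⟂ CB]
   → D = (111/13, -121/13)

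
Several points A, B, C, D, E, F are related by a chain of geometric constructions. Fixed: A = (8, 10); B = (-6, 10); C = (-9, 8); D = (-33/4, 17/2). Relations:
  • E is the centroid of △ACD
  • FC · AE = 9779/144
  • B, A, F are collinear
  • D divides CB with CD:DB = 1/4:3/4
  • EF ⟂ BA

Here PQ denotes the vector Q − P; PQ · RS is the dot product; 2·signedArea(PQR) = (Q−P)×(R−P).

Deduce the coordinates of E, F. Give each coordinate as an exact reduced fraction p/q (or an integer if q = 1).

E = (-37/12, 53/6)
F = (-37/12, 10)

1. E_x = -37/12  [E is the centroid of △ACD]
2. E_y = 53/6  [E is the centroid of △ACD]
   → E = (-37/12, 53/6)
3. F_x = -37/12  [B, A, F are collinear ∩ EF ⟂ BA]
4. F_y = 10  [B, A, F are collinear ∩ EF ⟂ BA]
   → F = (-37/12, 10)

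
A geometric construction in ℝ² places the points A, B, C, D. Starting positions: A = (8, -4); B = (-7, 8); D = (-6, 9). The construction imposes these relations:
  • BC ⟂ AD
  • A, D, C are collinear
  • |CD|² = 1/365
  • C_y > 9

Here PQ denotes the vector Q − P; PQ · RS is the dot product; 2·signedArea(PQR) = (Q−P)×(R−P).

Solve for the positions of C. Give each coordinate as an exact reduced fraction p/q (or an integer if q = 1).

C = (-2204/365, 3298/365)

1. C_x = -2204/365  [A, D, C are collinear ∩ BC ⟂ AD]
2. C_y = 3298/365  [A, D, C are collinear ∩ BC ⟂ AD]
   → C = (-2204/365, 3298/365)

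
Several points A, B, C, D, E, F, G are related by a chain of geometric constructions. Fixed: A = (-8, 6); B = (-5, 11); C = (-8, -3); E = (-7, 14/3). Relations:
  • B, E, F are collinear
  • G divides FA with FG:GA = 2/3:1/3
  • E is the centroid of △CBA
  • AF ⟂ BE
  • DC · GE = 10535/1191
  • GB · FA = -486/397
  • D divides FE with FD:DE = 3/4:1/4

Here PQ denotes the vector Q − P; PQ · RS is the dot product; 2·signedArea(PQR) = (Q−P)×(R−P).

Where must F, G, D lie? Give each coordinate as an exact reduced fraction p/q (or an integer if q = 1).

D = (-2750/397, 3889/794)
F = (-2663/397, 2220/397)
G = (-3005/397, 2328/397)

1. F_x = -2663/397  [B, E, F are collinear ∩ AF ⟂ BE]
2. F_y = 2220/397  [B, E, F are collinear ∩ AF ⟂ BE]
   → F = (-2663/397, 2220/397)
3. G_x = -3005/397  [G divides FA with FG:GA = 2/3:1/3]
4. G_y = 2328/397  [G divides FA with FG:GA = 2/3:1/3]
   → G = (-3005/397, 2328/397)
5. D_x = -2750/397  [D divides FE with FD:DE = 3/4:1/4]
6. D_y = 3889/794  [D divides FE with FD:DE = 3/4:1/4]
   → D = (-2750/397, 3889/794)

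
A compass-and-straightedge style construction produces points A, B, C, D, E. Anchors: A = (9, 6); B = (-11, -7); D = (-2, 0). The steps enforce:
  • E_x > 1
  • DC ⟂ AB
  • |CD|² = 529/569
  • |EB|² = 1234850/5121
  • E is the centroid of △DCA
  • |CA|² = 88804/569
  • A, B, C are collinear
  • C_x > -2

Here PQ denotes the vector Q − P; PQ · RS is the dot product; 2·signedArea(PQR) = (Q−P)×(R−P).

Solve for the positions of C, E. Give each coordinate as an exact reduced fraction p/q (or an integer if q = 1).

C = (-839/569, -460/569)
E = (1048/569, 2954/1707)

1. C_x = -839/569  [A, B, C are collinear ∩ DC ⟂ AB]
2. C_y = -460/569  [A, B, C are collinear ∩ DC ⟂ AB]
   → C = (-839/569, -460/569)
3. E_x = 1048/569  [E is the centroid of △DCA]
4. E_y = 2954/1707  [E is the centroid of △DCA]
   → E = (1048/569, 2954/1707)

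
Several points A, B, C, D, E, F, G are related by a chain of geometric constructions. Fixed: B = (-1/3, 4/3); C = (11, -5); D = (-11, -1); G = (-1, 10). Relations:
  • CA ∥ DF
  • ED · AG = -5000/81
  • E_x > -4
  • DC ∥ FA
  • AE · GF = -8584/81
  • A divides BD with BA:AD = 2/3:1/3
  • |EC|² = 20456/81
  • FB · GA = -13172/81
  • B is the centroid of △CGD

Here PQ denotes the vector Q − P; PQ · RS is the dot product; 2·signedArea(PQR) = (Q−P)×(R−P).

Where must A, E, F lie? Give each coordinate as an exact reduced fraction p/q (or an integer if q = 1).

A = (-67/9, -2/9)
E = (-35/9, 5/9)
F = (-265/9, 34/9)

1. A_x = -67/9  [A divides BD with BA:AD = 2/3:1/3]
2. A_y = -2/9  [A divides BD with BA:AD = 2/3:1/3]
   → A = (-67/9, -2/9)
3. F_x = -265/9  [DC ∥ FA ∩ CA ∥ DF]
4. F_y = 34/9  [DC ∥ FA ∩ CA ∥ DF]
   → F = (-265/9, 34/9)
5. E_x = -35/9  [ED · AG = -5000/81 ∩ AE · GF = -8584/81]
6. E_y = 5/9  [ED · AG = -5000/81 ∩ AE · GF = -8584/81]
   → E = (-35/9, 5/9)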